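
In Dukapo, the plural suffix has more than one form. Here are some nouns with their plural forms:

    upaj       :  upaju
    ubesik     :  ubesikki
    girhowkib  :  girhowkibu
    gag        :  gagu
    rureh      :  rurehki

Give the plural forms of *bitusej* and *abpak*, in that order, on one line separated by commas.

bituseju, abpakki

The pattern is voicing of the final consonant: -ki when the stem ends in a voiceless consonant (*ubesik*, *rureh*); -u when the stem ends in a voiced consonant (*upaj*, *girhowkib*, *gag*).
The final consonant of *bitusej* is /j/, which is voiced, so the suffix is -u, giving *bituseju*.
Since the final consonant of *abpak* is /k/ (voiceless), it takes -ki, giving *abpakki*.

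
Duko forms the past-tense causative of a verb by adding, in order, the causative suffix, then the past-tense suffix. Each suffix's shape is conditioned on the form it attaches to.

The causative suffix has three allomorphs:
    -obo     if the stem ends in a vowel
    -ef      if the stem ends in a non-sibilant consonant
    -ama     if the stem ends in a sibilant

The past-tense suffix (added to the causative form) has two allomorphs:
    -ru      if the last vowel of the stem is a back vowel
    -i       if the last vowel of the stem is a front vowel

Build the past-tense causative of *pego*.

*pego*: final sound = /o/, a vowel → -obo → *pegoobo*.
Since the last vowel of the causative form *pegoobo* is /o/ (a back vowel), it takes -ru, giving *pegooboru*.

pegooboru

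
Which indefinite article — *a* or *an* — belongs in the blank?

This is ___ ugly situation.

an

The indefinite article is chosen by the initial *sound* of the following word, not its spelling.
*ugly* begins with the sound /ʌ/ (u pronounced /ʌ/) — a vowel sound.
So the article is *an*: This is an ugly situation.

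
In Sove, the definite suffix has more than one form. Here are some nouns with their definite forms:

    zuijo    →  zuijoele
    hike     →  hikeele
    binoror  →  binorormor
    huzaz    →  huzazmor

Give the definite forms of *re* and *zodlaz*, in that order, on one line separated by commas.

The alternation tracks the final sound of the stem — -mor when the stem ends in a consonant (*binoror*, *huzaz*); -ele when the stem ends in a vowel (*zuijo*, *hike*).
Since the final sound of *re* is /e/ (a vowel), it takes -ele, giving *reele*.
*zodlaz* — final sound /z/ (a consonant) → -mor → *zodlazmor*.

reele, zodlazmor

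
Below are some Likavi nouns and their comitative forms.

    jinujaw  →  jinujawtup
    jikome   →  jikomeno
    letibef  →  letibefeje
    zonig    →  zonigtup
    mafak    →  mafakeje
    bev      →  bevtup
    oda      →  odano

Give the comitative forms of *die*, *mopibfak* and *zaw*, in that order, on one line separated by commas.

dieno, mopibfakeje, zawtup

Looking at the final sound of each stem: -eje when the stem ends in a voiceless consonant (*letibef*, *mafak*); -tup when the stem ends in a voiced consonant (*jinujaw*, *zonig*, *bev*); -no when the stem ends in a vowel (*jikome*, *oda*).
*die*: final sound = /e/, a vowel → -no → *dieno*.
*mopibfak* — final sound /k/ (a voiceless consonant) → -eje → *mopibfakeje*.
*zaw*: final sound = /w/, a voiced consonant → -tup → *zawtup*.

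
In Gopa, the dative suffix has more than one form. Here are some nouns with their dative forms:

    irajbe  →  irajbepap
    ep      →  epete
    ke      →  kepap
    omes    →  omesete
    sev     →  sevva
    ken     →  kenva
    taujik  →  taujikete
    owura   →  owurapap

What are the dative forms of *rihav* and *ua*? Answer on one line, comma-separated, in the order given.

rihavva, uapap

Looking at the final sound of each stem: -ete when the stem ends in a voiceless consonant (*ep*, *omes*, *taujik*); -va when the stem ends in a voiced consonant (*sev*, *ken*); -pap when the stem ends in a vowel (*irajbe*, *ke*, *owura*).
The final sound of *rihav* is /v/, which is a voiced consonant, so the suffix is -va, giving *rihavva*.
*ua*: final sound = /a/, a vowel → -pap → *uapap*.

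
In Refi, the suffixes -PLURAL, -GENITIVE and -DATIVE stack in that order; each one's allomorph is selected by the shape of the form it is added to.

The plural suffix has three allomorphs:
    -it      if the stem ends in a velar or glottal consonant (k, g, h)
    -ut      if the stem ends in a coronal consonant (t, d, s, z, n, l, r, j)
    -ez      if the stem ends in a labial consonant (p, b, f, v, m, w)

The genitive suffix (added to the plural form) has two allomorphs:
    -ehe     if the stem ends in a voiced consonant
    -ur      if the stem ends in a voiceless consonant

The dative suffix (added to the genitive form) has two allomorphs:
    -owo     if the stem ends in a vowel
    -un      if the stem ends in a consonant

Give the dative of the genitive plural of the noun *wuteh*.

wutehiturun

The final consonant of *wuteh* is /h/, which is velar/glottal, so the plural suffix is -it, giving *wutehit*.
The plural form *wutehit*: final consonant = /t/, voiceless → -ur → *wutehitur*.
The genitive form *wutehitur*: final sound = /r/, a consonant → -un → *wutehiturun*.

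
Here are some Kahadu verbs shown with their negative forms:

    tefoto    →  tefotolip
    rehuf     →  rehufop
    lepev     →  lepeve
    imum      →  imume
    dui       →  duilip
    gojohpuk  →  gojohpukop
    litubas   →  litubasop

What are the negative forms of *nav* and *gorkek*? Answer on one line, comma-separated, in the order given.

nave, gorkekop

The suffix is conditioned by the final sound: -op when the stem ends in a voiceless consonant (*rehuf*, *gojohpuk*, *litubas*); -e when the stem ends in a voiced consonant (*lepev*, *imum*); -lip when the stem ends in a vowel (*tefoto*, *dui*).
*nav*: final sound = /v/, a voiced consonant → -e → *nave*.
Since the final sound of *gorkek* is /k/ (a voiceless consonant), it takes -op, giving *gorkekop*.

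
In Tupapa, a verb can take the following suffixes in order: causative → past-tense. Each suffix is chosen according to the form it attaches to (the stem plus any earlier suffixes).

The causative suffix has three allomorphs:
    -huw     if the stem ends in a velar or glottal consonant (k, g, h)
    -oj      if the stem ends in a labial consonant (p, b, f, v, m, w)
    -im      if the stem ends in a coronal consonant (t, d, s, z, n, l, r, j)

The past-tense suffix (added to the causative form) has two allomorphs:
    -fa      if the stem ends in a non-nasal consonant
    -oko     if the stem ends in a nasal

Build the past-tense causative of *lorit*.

Since the final consonant of *lorit* is /t/ (coronal), it takes -im, giving *loritim*.
The causative form *loritim* — final consonant /m/ (a nasal) → -oko → *loritimoko*.

loritimoko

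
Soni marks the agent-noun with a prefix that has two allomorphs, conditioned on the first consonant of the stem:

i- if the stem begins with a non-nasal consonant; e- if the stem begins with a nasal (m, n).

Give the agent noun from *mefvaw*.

The first consonant of *mefvaw* is /m/, which is a nasal, so the prefix is e-, giving *emefvaw*.

emefvaw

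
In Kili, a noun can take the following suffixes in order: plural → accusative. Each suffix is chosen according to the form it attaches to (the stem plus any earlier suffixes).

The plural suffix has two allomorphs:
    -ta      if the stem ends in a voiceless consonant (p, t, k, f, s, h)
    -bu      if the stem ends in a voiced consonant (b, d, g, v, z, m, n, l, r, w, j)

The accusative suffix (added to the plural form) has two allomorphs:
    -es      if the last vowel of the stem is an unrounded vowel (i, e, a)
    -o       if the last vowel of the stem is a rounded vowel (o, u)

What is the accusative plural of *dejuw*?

dejuwbuo

*dejuw*: final consonant = /w/, voiced → -bu → *dejuwbu*.
The last vowel of the plural form *dejuwbu* is /u/, which is a rounded vowel, so the accusative suffix is -o, giving *dejuwbuo*.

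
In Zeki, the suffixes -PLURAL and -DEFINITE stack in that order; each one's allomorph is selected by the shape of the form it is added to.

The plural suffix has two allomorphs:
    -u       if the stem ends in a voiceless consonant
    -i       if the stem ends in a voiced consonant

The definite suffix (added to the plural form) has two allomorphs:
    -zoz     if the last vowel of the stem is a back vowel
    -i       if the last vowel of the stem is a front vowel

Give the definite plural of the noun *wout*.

*wout* — final consonant /t/ (voiceless) → -u → *woutu*.
The plural form *woutu*: last vowel = /u/, a back vowel → -zoz → *woutuzoz*.

woutuzoz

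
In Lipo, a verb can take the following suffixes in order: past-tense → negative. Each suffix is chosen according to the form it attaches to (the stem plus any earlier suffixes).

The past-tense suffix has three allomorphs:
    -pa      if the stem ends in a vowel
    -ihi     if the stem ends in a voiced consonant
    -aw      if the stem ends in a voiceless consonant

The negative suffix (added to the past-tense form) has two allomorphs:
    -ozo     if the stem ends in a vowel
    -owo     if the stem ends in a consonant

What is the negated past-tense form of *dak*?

dakawowo

The final sound of *dak* is /k/, which is a voiceless consonant, so the past-tense suffix is -aw, giving *dakaw*.
The past-tense form *dakaw* — final sound /w/ (a consonant) → -owo → *dakawowo*.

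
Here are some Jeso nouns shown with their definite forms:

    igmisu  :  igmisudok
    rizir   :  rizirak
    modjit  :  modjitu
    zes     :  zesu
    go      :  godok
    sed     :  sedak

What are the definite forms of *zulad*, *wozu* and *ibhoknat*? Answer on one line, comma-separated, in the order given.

zuladak, wozudok, ibhoknatu

The alternation tracks the final sound of the stem — -u when the stem ends in a voiceless consonant (*modjit*, *zes*); -ak when the stem ends in a voiced consonant (*rizir*, *sed*); -dok when the stem ends in a vowel (*igmisu*, *go*).
The final sound of *zulad* is /d/, which is a voiced consonant, so the suffix is -ak, giving *zuladak*.
Since the final sound of *wozu* is /u/ (a vowel), it takes -dok, giving *wozudok*.
Since the final sound of *ibhoknat* is /t/ (a voiceless consonant), it takes -u, giving *ibhoknatu*.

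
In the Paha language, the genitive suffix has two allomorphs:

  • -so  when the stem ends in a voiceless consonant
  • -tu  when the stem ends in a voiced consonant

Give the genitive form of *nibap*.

The final consonant of *nibap* is /p/, which is voiceless, so the suffix is -so, giving *nibapso*.

nibapso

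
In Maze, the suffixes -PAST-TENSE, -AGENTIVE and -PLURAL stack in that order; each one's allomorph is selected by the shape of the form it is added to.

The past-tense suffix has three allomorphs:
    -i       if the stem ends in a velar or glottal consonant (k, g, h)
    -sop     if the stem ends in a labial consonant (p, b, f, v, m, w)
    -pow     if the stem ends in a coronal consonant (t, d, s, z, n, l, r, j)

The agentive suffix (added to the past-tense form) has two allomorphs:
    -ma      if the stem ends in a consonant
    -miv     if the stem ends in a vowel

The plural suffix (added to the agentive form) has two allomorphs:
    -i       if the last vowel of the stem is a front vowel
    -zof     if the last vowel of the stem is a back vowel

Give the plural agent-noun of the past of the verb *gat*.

gatpowmazof

The final consonant of *gat* is /t/, which is coronal, so the past-tense suffix is -pow, giving *gatpow*.
The final sound of the past-tense form *gatpow* is /w/, which is a consonant, so the agentive suffix is -ma, giving *gatpowma*.
Since the last vowel of the agentive form *gatpowma* is /a/ (a back vowel), it takes -zof, giving *gatpowmazof*.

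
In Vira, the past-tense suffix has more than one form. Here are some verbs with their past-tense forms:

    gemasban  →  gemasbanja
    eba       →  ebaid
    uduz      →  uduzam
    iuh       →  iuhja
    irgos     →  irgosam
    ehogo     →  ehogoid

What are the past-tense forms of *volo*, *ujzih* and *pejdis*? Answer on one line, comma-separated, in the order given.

voloid, ujzihja, pejdisam

The alternation tracks the final sound of the stem — -am when the stem ends in a sibilant (*uduz*, *irgos*); -ja when the stem ends in a non-sibilant consonant (*gemasban*, *iuh*); -id when the stem ends in a vowel (*eba*, *ehogo*).
The final sound of *volo* is /o/, which is a vowel, so the suffix is -id, giving *voloid*.
Since the final sound of *ujzih* is /h/ (a non-sibilant consonant), it takes -ja, giving *ujzihja*.
*pejdis*: final sound = /s/, a sibilant → -am → *pejdisam*.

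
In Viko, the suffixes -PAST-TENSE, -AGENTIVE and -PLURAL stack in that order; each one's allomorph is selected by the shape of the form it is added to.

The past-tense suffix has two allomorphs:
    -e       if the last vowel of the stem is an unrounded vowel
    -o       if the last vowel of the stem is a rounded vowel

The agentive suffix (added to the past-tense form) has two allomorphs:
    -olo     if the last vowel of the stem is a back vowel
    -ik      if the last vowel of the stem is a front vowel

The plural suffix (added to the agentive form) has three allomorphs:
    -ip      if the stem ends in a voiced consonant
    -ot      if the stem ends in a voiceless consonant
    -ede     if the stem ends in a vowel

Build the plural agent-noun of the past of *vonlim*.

Since the last vowel of *vonlim* is /i/ (an unrounded vowel), it takes -e, giving *vonlime*.
The last vowel of the past-tense form *vonlime* is /e/, which is a front vowel, so the agentive suffix is -ik, giving *vonlimeik*.
Since the final sound of the agentive form *vonlimeik* is /k/ (a voiceless consonant), it takes -ot, giving *vonlimeikot*.

vonlimeikot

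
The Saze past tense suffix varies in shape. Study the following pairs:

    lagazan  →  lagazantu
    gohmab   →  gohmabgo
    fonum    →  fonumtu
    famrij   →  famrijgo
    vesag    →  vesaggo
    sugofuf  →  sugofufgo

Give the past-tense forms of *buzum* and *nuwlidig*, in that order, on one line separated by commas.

buzumtu, nuwlidiggo

The pattern is nasality of the final consonant: -tu when the stem ends in a nasal (*lagazan*, *fonum*); -go when the stem ends in a non-nasal consonant (*gohmab*, *famrij*, *vesag*, *sugofuf*).
*buzum*: final consonant = /m/, a nasal → -tu → *buzumtu*.
Since the final consonant of *nuwlidig* is /g/ (non-nasal), it takes -go, giving *nuwlidiggo*.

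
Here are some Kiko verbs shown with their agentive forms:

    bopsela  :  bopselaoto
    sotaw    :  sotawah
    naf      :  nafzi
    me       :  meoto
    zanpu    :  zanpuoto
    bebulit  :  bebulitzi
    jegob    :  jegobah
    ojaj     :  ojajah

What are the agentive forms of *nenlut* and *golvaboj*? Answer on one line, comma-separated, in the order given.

nenlutzi, golvabojah

The alternation tracks the final sound of the stem — -zi when the stem ends in a voiceless consonant (*naf*, *bebulit*); -ah when the stem ends in a voiced consonant (*sotaw*, *jegob*, *ojaj*); -oto when the stem ends in a vowel (*bopsela*, *me*, *zanpu*).
The final sound of *nenlut* is /t/, which is a voiceless consonant, so the suffix is -zi, giving *nenlutzi*.
*golvaboj*: final sound = /j/, a voiced consonant → -ah → *golvabojah*.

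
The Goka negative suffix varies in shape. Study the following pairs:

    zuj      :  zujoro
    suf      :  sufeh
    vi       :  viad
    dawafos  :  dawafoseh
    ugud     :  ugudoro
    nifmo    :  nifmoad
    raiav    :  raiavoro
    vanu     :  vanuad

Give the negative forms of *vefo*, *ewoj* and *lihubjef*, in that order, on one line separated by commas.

Looking at the final sound of each stem: -eh when the stem ends in a voiceless consonant (*suf*, *dawafos*); -oro when the stem ends in a voiced consonant (*zuj*, *ugud*, *raiav*); -ad when the stem ends in a vowel (*vi*, *nifmo*, *vanu*).
The final sound of *vefo* is /o/, which is a vowel, so the suffix is -ad, giving *vefoad*.
*ewoj* — final sound /j/ (a voiced consonant) → -oro → *ewojoro*.
The final sound of *lihubjef* is /f/, which is a voiceless consonant, so the suffix is -eh, giving *lihubjefeh*.

vefoad, ewojoro, lihubjefeh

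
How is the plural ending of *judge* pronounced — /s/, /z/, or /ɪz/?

/ɪz/

The stem *judge* ends in a sibilant (/s, z, ʃ, ʒ, tʃ, dʒ/).
The plural suffix surfaces as /ɪz/ after sibilants, /s/ after other voiceless consonants, and /z/ after other voiced sounds.
So the plural -s on *judge* is pronounced /ɪz/.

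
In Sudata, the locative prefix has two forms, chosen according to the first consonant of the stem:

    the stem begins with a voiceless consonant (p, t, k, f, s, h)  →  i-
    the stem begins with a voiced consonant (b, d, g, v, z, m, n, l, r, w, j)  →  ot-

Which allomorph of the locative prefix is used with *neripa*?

The first consonant of *neripa* is /n/, which is voiced, so the prefix is ot-.

ot-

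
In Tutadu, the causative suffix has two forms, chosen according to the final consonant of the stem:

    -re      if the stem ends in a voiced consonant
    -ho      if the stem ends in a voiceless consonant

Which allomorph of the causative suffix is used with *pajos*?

*pajos*: final consonant = /s/, voiceless → -ho.

-ho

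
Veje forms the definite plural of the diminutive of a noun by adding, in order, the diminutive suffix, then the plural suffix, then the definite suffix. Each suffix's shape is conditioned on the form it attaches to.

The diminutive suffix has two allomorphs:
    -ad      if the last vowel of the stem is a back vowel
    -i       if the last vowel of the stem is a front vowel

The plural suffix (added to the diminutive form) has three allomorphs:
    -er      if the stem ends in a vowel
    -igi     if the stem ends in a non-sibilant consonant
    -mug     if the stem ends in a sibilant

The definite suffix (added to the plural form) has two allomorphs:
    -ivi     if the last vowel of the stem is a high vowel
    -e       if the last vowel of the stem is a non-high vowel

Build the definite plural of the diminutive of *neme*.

nemeiere

Since the last vowel of *neme* is /e/ (a front vowel), it takes -i, giving *nemei*.
Since the final sound of the diminutive form *nemei* is /i/ (a vowel), it takes -er, giving *nemeier*.
The plural form *nemeier*: last vowel = /e/, a non-high vowel → -e → *nemeiere*.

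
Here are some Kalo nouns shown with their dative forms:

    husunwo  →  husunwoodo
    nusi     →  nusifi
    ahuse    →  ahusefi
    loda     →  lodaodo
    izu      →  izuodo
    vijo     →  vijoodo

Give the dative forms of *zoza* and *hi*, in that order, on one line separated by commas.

zozaodo, hifi

The suffix is conditioned by the last vowel: -fi when the last vowel of the stem is a front vowel (*nusi*, *ahuse*); -odo when the last vowel of the stem is a back vowel (*husunwo*, *loda*, *izu*, *vijo*).
*zoza* — last vowel /a/ (a back vowel) → -odo → *zozaodo*.
*hi*: last vowel = /i/, a front vowel → -fi → *hifi*.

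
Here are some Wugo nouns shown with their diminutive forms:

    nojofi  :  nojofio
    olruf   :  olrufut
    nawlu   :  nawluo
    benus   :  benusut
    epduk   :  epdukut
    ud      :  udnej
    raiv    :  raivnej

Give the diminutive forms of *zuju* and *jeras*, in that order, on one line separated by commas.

The suffix is conditioned by the final sound: -ut when the stem ends in a voiceless consonant (*olruf*, *benus*, *epduk*); -nej when the stem ends in a voiced consonant (*ud*, *raiv*); -o when the stem ends in a vowel (*nojofi*, *nawlu*).
Since the final sound of *zuju* is /u/ (a vowel), it takes -o, giving *zujuo*.
*jeras*: final sound = /s/, a voiceless consonant → -ut → *jerasut*.

zujuo, jerasut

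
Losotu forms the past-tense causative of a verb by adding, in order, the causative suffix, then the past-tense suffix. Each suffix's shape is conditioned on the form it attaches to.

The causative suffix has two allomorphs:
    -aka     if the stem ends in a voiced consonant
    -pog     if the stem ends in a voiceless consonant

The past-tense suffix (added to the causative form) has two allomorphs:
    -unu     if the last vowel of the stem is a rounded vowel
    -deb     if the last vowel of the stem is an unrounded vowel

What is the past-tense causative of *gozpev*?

gozpevakadeb

Since the final consonant of *gozpev* is /v/ (voiced), it takes -aka, giving *gozpevaka*.
The causative form *gozpevaka*: last vowel = /a/, an unrounded vowel → -deb → *gozpevakadeb*.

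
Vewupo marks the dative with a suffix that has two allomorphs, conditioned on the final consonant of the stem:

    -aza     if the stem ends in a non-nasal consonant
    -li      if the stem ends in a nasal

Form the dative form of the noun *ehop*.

Since the final consonant of *ehop* is /p/ (non-nasal), it takes -aza, giving *ehopaza*.

ehopaza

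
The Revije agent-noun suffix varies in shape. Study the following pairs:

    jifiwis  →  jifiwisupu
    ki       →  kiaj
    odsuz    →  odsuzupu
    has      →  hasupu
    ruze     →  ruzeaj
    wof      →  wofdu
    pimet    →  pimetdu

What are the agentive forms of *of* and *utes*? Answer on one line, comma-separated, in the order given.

ofdu, utesupu

The alternation tracks the final sound of the stem — -upu when the stem ends in a sibilant (*jifiwis*, *odsuz*, *has*); -du when the stem ends in a non-sibilant consonant (*wof*, *pimet*); -aj when the stem ends in a vowel (*ki*, *ruze*).
*of*: final sound = /f/, a non-sibilant consonant → -du → *ofdu*.
*utes*: final sound = /s/, a sibilant → -upu → *utesupu*.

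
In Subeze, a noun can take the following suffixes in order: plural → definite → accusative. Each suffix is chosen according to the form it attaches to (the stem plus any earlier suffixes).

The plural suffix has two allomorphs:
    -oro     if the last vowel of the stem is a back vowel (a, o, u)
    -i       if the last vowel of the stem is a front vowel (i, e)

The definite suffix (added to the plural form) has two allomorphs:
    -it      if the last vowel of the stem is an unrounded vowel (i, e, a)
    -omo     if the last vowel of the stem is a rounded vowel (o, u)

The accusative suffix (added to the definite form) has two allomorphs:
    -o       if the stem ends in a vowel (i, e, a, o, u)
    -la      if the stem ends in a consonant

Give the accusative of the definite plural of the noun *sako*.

Since the last vowel of *sako* is /o/ (a back vowel), it takes -oro, giving *sakooro*.
The plural form *sakooro*: last vowel = /o/, a rounded vowel → -omo → *sakooroomo*.
Since the final sound of the definite form *sakooroomo* is /o/ (a vowel), it takes -o, giving *sakooroomoo*.

sakooroomoo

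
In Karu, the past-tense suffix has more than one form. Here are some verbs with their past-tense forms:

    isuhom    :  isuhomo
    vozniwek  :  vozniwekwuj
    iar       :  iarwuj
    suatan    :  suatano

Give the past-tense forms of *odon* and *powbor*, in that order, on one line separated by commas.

odono, powborwuj

The pattern is nasality of the final consonant: -o when the stem ends in a nasal (*isuhom*, *suatan*); -wuj when the stem ends in a non-nasal consonant (*vozniwek*, *iar*).
The final consonant of *odon* is /n/, which is a nasal, so the suffix is -o, giving *odono*.
The final consonant of *powbor* is /r/, which is non-nasal, so the suffix is -wuj, giving *powborwuj*.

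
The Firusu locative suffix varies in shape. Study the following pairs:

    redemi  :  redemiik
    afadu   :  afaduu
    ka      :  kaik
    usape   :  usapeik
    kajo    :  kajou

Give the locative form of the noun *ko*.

kou

Looking at the last vowel of each stem: -u when the last vowel of the stem is a rounded vowel (*afadu*, *kajo*); -ik when the last vowel of the stem is an unrounded vowel (*redemi*, *ka*, *usape*).
The last vowel of *ko* is /o/, which is a rounded vowel, so the suffix is -u, giving *kou*.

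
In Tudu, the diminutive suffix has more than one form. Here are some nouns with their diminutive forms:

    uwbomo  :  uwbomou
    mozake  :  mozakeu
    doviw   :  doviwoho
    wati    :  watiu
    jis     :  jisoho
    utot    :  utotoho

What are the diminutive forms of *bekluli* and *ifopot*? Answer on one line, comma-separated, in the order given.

Looking at the final sound of each stem: -oho when the stem ends in a consonant (*doviw*, *jis*, *utot*); -u when the stem ends in a vowel (*uwbomo*, *mozake*, *wati*).
Since the final sound of *bekluli* is /i/ (a vowel), it takes -u, giving *bekluliu*.
The final sound of *ifopot* is /t/, which is a consonant, so the suffix is -oho, giving *ifopotoho*.

bekluliu, ifopotoho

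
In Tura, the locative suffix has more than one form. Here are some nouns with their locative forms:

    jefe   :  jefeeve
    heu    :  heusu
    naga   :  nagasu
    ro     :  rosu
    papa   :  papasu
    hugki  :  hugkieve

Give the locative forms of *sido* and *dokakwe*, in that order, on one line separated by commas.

Looking at the last vowel of each stem: -eve when the last vowel of the stem is a front vowel (*jefe*, *hugki*); -su when the last vowel of the stem is a back vowel (*heu*, *naga*, *ro*, *papa*).
The last vowel of *sido* is /o/, which is a back vowel, so the suffix is -su, giving *sidosu*.
Since the last vowel of *dokakwe* is /e/ (a front vowel), it takes -eve, giving *dokakweeve*.

sidosu, dokakweeve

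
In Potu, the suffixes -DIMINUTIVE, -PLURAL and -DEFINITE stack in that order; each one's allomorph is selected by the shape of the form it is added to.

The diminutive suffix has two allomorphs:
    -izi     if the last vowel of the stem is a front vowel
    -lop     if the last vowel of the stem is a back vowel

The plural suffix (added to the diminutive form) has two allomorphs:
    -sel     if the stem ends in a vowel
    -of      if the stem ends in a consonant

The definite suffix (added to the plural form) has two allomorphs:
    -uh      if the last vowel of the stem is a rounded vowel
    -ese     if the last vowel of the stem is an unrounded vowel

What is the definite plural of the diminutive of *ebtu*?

*ebtu*: last vowel = /u/, a back vowel → -lop → *ebtulop*.
The diminutive form *ebtulop* — final sound /p/ (a consonant) → -of → *ebtulopof*.
Since the last vowel of the plural form *ebtulopof* is /o/ (a rounded vowel), it takes -uh, giving *ebtulopofuh*.

ebtulopofuh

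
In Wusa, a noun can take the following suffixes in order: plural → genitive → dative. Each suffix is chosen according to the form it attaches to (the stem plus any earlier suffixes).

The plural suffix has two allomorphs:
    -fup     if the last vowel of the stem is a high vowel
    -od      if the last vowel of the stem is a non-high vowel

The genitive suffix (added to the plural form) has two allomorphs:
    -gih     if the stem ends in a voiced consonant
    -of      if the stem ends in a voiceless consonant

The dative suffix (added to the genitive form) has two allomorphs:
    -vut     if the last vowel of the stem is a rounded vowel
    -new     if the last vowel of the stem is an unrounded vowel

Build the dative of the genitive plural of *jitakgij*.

The last vowel of *jitakgij* is /i/, which is a high vowel, so the plural suffix is -fup, giving *jitakgijfup*.
The final consonant of the plural form *jitakgijfup* is /p/, which is voiceless, so the genitive suffix is -of, giving *jitakgijfupof*.
The last vowel of the genitive form *jitakgijfupof* is /o/, which is a rounded vowel, so the dative suffix is -vut, giving *jitakgijfupofvut*.

jitakgijfupofvut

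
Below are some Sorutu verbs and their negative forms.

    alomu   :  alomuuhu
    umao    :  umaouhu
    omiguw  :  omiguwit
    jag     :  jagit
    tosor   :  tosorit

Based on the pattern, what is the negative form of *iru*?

iruuhu

The pattern is consonant vs. vowel: -it when the stem ends in a consonant (*omiguw*, *jag*, *tosor*); -uhu when the stem ends in a vowel (*alomu*, *umao*).
*iru*: final sound = /u/, a vowel → -uhu → *iruuhu*.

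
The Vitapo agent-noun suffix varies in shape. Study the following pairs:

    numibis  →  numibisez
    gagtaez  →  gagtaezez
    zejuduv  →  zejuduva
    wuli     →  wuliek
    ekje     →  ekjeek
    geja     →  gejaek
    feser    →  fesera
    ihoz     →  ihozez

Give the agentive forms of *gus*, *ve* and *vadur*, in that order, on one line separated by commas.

gusez, veek, vadura

Looking at the final sound of each stem: -ez when the stem ends in a sibilant (*numibis*, *gagtaez*, *ihoz*); -a when the stem ends in a non-sibilant consonant (*zejuduv*, *feser*); -ek when the stem ends in a vowel (*wuli*, *ekje*, *geja*).
*gus* — final sound /s/ (a sibilant) → -ez → *gusez*.
Since the final sound of *ve* is /e/ (a vowel), it takes -ek, giving *veek*.
*vadur* — final sound /r/ (a non-sibilant consonant) → -a → *vadura*.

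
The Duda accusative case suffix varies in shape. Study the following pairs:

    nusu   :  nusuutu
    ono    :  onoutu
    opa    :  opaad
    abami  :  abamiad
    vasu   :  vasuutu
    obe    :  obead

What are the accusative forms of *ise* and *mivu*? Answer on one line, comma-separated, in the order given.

isead, mivuutu

The suffix is conditioned by the last vowel: -utu when the last vowel of the stem is a rounded vowel (*nusu*, *ono*, *vasu*); -ad when the last vowel of the stem is an unrounded vowel (*opa*, *abami*, *obe*).
*ise*: last vowel = /e/, an unrounded vowel → -ad → *isead*.
*mivu* — last vowel /u/ (a rounded vowel) → -utu → *mivuutu*.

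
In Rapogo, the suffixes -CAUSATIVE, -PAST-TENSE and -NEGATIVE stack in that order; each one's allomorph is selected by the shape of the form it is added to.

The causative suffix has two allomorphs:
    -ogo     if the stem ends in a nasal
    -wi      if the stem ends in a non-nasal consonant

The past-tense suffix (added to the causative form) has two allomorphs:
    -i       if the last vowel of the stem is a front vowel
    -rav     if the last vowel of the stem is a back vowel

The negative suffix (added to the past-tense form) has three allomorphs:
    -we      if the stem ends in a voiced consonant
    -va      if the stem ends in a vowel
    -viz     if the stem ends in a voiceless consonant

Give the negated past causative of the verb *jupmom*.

jupmomogoravwe

*jupmom*: final consonant = /m/, a nasal → -ogo → *jupmomogo*.
The causative form *jupmomogo* — last vowel /o/ (a back vowel) → -rav → *jupmomogorav*.
Since the final sound of the past-tense form *jupmomogorav* is /v/ (a voiced consonant), it takes -we, giving *jupmomogoravwe*.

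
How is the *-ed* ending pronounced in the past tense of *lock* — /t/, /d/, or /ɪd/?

/t/

The stem *lock* ends in a voiceless consonant other than /t/.
The -ed suffix is realized as /ɪd/ after /t, d/; as /t/ after other voiceless consonants; and as /d/ after other voiced sounds.
So -ed on *lock* is pronounced /t/.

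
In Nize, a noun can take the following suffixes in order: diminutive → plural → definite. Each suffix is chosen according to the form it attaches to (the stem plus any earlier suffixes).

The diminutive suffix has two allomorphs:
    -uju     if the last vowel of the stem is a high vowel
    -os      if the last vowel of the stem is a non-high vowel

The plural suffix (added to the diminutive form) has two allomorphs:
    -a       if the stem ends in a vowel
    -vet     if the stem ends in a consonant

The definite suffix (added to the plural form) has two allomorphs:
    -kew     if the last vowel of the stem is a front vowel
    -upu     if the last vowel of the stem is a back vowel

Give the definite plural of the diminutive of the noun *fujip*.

*fujip*: last vowel = /i/, a high vowel → -uju → *fujipuju*.
The diminutive form *fujipuju*: final sound = /u/, a vowel → -a → *fujipujua*.
Since the last vowel of the plural form *fujipujua* is /a/ (a back vowel), it takes -upu, giving *fujipujuaupu*.

fujipujuaupu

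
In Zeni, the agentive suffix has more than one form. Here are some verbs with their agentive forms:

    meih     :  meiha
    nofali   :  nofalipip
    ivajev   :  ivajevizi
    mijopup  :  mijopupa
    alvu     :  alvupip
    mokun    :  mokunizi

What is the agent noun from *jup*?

The suffix is conditioned by the final sound: -a when the stem ends in a voiceless consonant (*meih*, *mijopup*); -izi when the stem ends in a voiced consonant (*ivajev*, *mokun*); -pip when the stem ends in a vowel (*nofali*, *alvu*).
*jup* — final sound /p/ (a voiceless consonant) → -a → *jupa*.

jupa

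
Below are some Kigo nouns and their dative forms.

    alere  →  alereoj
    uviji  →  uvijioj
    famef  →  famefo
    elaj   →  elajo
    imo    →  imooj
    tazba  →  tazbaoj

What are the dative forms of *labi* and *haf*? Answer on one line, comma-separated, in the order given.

labioj, hafo

The alternation tracks the final sound of the stem — -o when the stem ends in a consonant (*famef*, *elaj*); -oj when the stem ends in a vowel (*alere*, *uviji*, *imo*, *tazba*).
*labi* — final sound /i/ (a vowel) → -oj → *labioj*.
Since the final sound of *haf* is /f/ (a consonant), it takes -o, giving *hafo*.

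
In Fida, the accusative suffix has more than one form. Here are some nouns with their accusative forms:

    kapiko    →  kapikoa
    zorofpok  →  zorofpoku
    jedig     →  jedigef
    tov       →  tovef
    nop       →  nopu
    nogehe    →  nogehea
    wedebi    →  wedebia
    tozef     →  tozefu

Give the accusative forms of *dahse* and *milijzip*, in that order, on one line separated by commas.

Looking at the final sound of each stem: -u when the stem ends in a voiceless consonant (*zorofpok*, *nop*, *tozef*); -ef when the stem ends in a voiced consonant (*jedig*, *tov*); -a when the stem ends in a vowel (*kapiko*, *nogehe*, *wedebi*).
The final sound of *dahse* is /e/, which is a vowel, so the suffix is -a, giving *dahsea*.
The final sound of *milijzip* is /p/, which is a voiceless consonant, so the suffix is -u, giving *milijzipu*.

dahsea, milijzipu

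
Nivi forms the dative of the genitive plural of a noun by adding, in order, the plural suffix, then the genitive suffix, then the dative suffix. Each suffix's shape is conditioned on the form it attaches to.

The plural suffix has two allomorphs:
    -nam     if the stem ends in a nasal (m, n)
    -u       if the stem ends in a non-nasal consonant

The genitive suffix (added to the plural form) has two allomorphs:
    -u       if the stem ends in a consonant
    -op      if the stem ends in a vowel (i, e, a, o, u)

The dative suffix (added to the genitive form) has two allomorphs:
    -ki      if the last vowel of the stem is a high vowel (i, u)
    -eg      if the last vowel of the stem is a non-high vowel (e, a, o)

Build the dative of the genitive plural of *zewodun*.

Since the final consonant of *zewodun* is /n/ (a nasal), it takes -nam, giving *zewodunnam*.
The final sound of the plural form *zewodunnam* is /m/, which is a consonant, so the genitive suffix is -u, giving *zewodunnamu*.
Since the last vowel of the genitive form *zewodunnamu* is /u/ (a high vowel), it takes -ki, giving *zewodunnamuki*.

zewodunnamuki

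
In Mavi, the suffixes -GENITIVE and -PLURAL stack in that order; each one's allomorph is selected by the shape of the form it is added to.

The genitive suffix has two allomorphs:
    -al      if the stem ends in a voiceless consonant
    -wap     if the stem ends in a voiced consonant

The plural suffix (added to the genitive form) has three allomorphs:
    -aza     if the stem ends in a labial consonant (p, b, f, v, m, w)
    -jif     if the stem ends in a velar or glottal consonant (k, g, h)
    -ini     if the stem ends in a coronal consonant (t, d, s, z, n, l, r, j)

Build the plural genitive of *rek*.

rekalini

*rek* — final consonant /k/ (voiceless) → -al → *rekal*.
The genitive form *rekal*: final consonant = /l/, coronal → -ini → *rekalini*.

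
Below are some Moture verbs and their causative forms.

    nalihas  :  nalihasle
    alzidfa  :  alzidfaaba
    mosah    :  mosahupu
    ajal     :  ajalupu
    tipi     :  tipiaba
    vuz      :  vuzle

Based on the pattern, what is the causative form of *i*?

iaba

The suffix is conditioned by the final sound: -le when the stem ends in a sibilant (*nalihas*, *vuz*); -upu when the stem ends in a non-sibilant consonant (*mosah*, *ajal*); -aba when the stem ends in a vowel (*alzidfa*, *tipi*).
*i* — final sound /i/ (a vowel) → -aba → *iaba*.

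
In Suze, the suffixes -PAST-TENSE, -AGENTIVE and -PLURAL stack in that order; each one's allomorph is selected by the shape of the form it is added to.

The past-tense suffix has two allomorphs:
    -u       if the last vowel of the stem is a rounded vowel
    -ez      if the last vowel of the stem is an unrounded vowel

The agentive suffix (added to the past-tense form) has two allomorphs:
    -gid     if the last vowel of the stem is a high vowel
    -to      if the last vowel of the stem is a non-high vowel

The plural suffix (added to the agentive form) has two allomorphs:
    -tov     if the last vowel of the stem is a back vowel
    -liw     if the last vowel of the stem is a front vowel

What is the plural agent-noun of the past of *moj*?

*moj*: last vowel = /o/, a rounded vowel → -u → *moju*.
The past-tense form *moju*: last vowel = /u/, a high vowel → -gid → *mojugid*.
Since the last vowel of the agentive form *mojugid* is /i/ (a front vowel), it takes -liw, giving *mojugidliw*.

mojugidliw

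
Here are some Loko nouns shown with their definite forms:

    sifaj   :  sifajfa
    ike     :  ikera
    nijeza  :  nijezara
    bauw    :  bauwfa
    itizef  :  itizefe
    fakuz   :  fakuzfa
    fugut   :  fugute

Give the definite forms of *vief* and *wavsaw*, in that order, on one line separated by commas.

viefe, wavsawfa

The suffix is conditioned by the final sound: -e when the stem ends in a voiceless consonant (*itizef*, *fugut*); -fa when the stem ends in a voiced consonant (*sifaj*, *bauw*, *fakuz*); -ra when the stem ends in a vowel (*ike*, *nijeza*).
Since the final sound of *vief* is /f/ (a voiceless consonant), it takes -e, giving *viefe*.
Since the final sound of *wavsaw* is /w/ (a voiced consonant), it takes -fa, giving *wavsawfa*.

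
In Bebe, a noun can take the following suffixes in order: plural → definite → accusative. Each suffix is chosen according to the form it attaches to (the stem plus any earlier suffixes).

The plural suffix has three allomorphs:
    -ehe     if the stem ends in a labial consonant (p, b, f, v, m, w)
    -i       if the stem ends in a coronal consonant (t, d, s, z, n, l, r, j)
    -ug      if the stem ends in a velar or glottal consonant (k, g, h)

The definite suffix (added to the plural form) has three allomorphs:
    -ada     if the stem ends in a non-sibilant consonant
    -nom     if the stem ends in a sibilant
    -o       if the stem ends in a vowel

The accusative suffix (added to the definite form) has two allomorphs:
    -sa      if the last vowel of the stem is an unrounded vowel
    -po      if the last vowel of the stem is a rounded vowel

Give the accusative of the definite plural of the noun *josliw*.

josliweheopo

*josliw*: final consonant = /w/, labial → -ehe → *josliwehe*.
The plural form *josliwehe* — final sound /e/ (a vowel) → -o → *josliweheo*.
Since the last vowel of the definite form *josliweheo* is /o/ (a rounded vowel), it takes -po, giving *josliweheopo*.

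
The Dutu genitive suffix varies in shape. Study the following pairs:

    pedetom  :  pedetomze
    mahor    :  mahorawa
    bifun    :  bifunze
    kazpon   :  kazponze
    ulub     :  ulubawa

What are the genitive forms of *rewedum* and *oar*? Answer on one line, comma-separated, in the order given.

The alternation tracks the final consonant of the stem — -ze when the stem ends in a nasal (*pedetom*, *bifun*, *kazpon*); -awa when the stem ends in a non-nasal consonant (*mahor*, *ulub*).
*rewedum* — final consonant /m/ (a nasal) → -ze → *rewedumze*.
*oar*: final consonant = /r/, non-nasal → -awa → *oarawa*.

rewedumze, oarawa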